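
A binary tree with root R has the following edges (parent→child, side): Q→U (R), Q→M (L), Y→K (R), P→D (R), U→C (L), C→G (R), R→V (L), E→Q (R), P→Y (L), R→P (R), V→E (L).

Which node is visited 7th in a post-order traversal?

Post-order visits the left subtree, then the right subtree, then the node.
At R: go left to V.
  At V: go left to E.
    At E: no left child.
    At E: go right to Q.
      At Q: go left to M.
        M is a leaf — visit M.
      At Q: go right to U.
        At U: go left to C.
          At C: no left child.
          At C: go right to G.
            G is a leaf — visit G.
          Visit C.
        At U: no right child.
        Visit U.
      Visit Q.
    Visit E.
  At V: no right child.
  Visit V.
At R: go right to P.
  At P: go left to Y.
    At Y: no left child.
    At Y: go right to K.
      K is a leaf — visit K.
    Visit Y.
  At P: go right to D.
    D is a leaf — visit D.
  Visit P.
Visit R.
Full post-order sequence: M, G, C, U, Q, E, V, K, Y, D, P, R.

V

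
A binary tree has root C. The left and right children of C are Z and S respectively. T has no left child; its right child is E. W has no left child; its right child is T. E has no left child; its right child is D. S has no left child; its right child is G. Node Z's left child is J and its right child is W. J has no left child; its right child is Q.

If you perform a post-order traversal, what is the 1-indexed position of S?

9

Post-order visits the left subtree, then the right subtree, then the node.
At C: go left to Z.
  At Z: go left to J.
    At J: no left child.
    At J: go right to Q.
      Q is a leaf — visit Q.
    Visit J.
  At Z: go right to W.
    At W: no left child.
    At W: go right to T.
      At T: no left child.
      At T: go right to E.
        At E: no left child.
        At E: go right to D.
          D is a leaf — visit D.
        Visit E.
      Visit T.
    Visit W.
  Visit Z.
At C: go right to S.
  At S: no left child.
  At S: go right to G.
    G is a leaf — visit G.
  Visit S.
Visit C.
Full post-order sequence: Q, J, D, E, T, W, Z, G, S, C.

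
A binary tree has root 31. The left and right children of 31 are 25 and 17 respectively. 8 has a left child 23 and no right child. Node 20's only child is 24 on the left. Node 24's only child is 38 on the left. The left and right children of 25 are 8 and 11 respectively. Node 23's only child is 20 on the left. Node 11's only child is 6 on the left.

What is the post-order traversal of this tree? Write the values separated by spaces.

Post-order visits the left subtree, then the right subtree, then the node.
At 31: go left to 25.
  At 25: go left to 8.
    At 8: go left to 23.
      At 23: go left to 20.
        At 20: go left to 24.
          At 24: go left to 38.
            38 is a leaf — visit 38.
          At 24: no right child.
          Visit 24.
        At 20: no right child.
        Visit 20.
      At 23: no right child.
      Visit 23.
    At 8: no right child.
    Visit 8.
  At 25: go right to 11.
    At 11: go left to 6.
      6 is a leaf — visit 6.
    At 11: no right child.
    Visit 11.
  Visit 25.
At 31: go right to 17.
  17 is a leaf — visit 17.
Visit 31.

38 24 20 23 8 6 11 25 17 31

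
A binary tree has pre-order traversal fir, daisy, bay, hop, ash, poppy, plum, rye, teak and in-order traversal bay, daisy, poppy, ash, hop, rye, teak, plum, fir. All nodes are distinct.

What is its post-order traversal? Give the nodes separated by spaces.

The first element of pre-order is the root; it splits in-order into left and right subtrees.
Root fir: left subtree has 8 nodes {bay, daisy, poppy, ash, hop, rye, teak, plum}, right has 0 { }.
  Root daisy: left subtree has 1 node {bay}, right has 6 {poppy, ash, hop, rye, teak, plum}.
    Root hop: left subtree has 2 nodes {poppy, ash}, right has 3 {rye, teak, plum}.
      Root ash: left subtree has 1 node {poppy}, right has 0 { }.
      Root plum: left subtree has 2 nodes {rye, teak}, right has 0 { }.
        Root rye: left subtree has 0 nodes { }, right has 1 {teak}.

bay poppy ash teak rye plum hop daisy fir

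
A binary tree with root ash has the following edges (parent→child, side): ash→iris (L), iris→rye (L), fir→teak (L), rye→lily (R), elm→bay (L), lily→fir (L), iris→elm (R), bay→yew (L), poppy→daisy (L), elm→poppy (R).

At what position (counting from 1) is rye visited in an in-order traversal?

1

In-order visits the left subtree, then the node, then the right subtree.
At ash: go left to iris.
  At iris: go left to rye.
    At rye: no left child.
    Visit rye.
    At rye: go right to lily.
      At lily: go left to fir.
        At fir: go left to teak.
          teak is a leaf — visit teak.
        Visit fir.
        At fir: no right child.
      Visit lily.
      At lily: no right child.
  Visit iris.
  At iris: go right to elm.
    At elm: go left to bay.
      At bay: go left to yew.
        yew is a leaf — visit yew.
      Visit bay.
      At bay: no right child.
    Visit elm.
    At elm: go right to poppy.
      At poppy: go left to daisy.
        daisy is a leaf — visit daisy.
      Visit poppy.
      At poppy: no right child.
Visit ash.
At ash: no right child.
Full in-order sequence: rye, teak, fir, lily, iris, yew, bay, elm, daisy, poppy, ash.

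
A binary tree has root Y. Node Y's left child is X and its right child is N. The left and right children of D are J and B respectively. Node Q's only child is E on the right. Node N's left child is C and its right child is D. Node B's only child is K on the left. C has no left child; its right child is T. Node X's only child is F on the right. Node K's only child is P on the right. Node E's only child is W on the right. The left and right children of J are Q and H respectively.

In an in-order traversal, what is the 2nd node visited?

In-order visits the left subtree, then the node, then the right subtree.
At Y: go left to X.
  At X: no left child.
  Visit X.
  At X: go right to F.
    F is a leaf — visit F.
Visit Y.
At Y: go right to N.
  At N: go left to C.
    At C: no left child.
    Visit C.
    At C: go right to T.
      T is a leaf — visit T.
  Visit N.
  At N: go right to D.
    At D: go left to J.
      At J: go left to Q.
        At Q: no left child.
        Visit Q.
        At Q: go right to E.
          At E: no left child.
          Visit E.
          At E: go right to W.
            W is a leaf — visit W.
      Visit J.
      At J: go right to H.
        H is a leaf — visit H.
    Visit D.
    At D: go right to B.
      At B: go left to K.
        At K: no left child.
        Visit K.
        At K: go right to P.
          P is a leaf — visit P.
      Visit B.
      At B: no right child.
Full in-order sequence: X, F, Y, C, T, N, Q, E, W, J, H, D, K, P, B.

F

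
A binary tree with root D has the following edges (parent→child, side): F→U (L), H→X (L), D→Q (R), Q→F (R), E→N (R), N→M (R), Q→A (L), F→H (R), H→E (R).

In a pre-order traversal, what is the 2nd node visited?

Pre-order visits the node, then its left subtree, then its right subtree.
Visit D.
At D: no left child.
At D: go right to Q.
  Visit Q.
  At Q: go left to A.
    A is a leaf — visit A.
  At Q: go right to F.
    Visit F.
    At F: go left to U.
      U is a leaf — visit U.
    At F: go right to H.
      Visit H.
      At H: go left to X.
        X is a leaf — visit X.
      At H: go right to E.
        Visit E.
        At E: no left child.
        At E: go right to N.
          Visit N.
          At N: no left child.
          At N: go right to M.
            M is a leaf — visit M.
Full pre-order sequence: D, Q, A, F, U, H, X, E, N, M.

Q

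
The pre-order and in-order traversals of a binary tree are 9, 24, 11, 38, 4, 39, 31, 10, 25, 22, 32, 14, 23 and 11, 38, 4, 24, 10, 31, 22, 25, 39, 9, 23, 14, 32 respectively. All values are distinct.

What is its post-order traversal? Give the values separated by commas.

The first element of pre-order is the root; it splits in-order into left and right subtrees.
Root 9: left subtree has 9 nodes {11, 38, 4, 24, 10, 31, 22, 25, 39}, right has 3 {23, 14, 32}.
  Root 24: left subtree has 3 nodes {11, 38, 4}, right has 5 {10, 31, 22, 25, 39}.
    Root 11: left subtree has 0 nodes { }, right has 2 {38, 4}.
      Root 38: left subtree has 0 nodes { }, right has 1 {4}.
    Root 39: left subtree has 4 nodes {10, 31, 22, 25}, right has 0 { }.
      Root 31: left subtree has 1 node {10}, right has 2 {22, 25}.
        Root 25: left subtree has 1 node {22}, right has 0 { }.
  Root 32: left subtree has 2 nodes {23, 14}, right has 0 { }.
    Root 14: left subtree has 1 node {23}, right has 0 { }.

4, 38, 11, 10, 22, 25, 31, 39, 24, 23, 14, 32, 9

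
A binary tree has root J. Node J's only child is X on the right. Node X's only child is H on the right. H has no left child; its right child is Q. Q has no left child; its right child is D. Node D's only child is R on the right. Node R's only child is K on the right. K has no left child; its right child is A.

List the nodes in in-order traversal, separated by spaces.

In-order visits the left subtree, then the node, then the right subtree.
At J: no left child.
Visit J.
At J: go right to X.
  At X: no left child.
  Visit X.
  At X: go right to H.
    At H: no left child.
    Visit H.
    At H: go right to Q.
      At Q: no left child.
      Visit Q.
      At Q: go right to D.
        At D: no left child.
        Visit D.
        At D: go right to R.
          At R: no left child.
          Visit R.
          At R: go right to K.
            At K: no left child.
            Visit K.
            At K: go right to A.
              A is a leaf — visit A.

J X H Q D R K A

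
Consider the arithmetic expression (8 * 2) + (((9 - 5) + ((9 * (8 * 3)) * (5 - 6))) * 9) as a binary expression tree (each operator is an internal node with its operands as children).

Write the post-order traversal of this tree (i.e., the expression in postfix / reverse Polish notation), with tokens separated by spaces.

8 2 * 9 5 - 9 8 3 * * 5 6 - * + 9 * +

Post-order on an expression tree gives postfix notation: for each operator, emit left operand, right operand, then the operator.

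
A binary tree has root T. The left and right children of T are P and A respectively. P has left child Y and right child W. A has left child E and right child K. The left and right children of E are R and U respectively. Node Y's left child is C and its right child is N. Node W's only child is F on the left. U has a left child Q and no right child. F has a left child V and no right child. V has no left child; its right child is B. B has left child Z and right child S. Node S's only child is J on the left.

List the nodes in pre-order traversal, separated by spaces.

Pre-order visits the node, then its left subtree, then its right subtree.
Visit T.
At T: go left to P.
  Visit P.
  At P: go left to Y.
    Visit Y.
    At Y: go left to C.
      C is a leaf — visit C.
    At Y: go right to N.
      N is a leaf — visit N.
  At P: go right to W.
    Visit W.
    At W: go left to F.
      Visit F.
      At F: go left to V.
        Visit V.
        At V: no left child.
        At V: go right to B.
          Visit B.
          At B: go left to Z.
            Z is a leaf — visit Z.
          At B: go right to S.
            Visit S.
            At S: go left to J.
              J is a leaf — visit J.
            At S: no right child.
      At F: no right child.
    At W: no right child.
At T: go right to A.
  Visit A.
  At A: go left to E.
    Visit E.
    At E: go left to R.
      R is a leaf — visit R.
    At E: go right to U.
      Visit U.
      At U: go left to Q.
        Q is a leaf — visit Q.
      At U: no right child.
  At A: go right to K.
    K is a leaf — visit K.

T P Y C N W F V B Z S J A E R U Q K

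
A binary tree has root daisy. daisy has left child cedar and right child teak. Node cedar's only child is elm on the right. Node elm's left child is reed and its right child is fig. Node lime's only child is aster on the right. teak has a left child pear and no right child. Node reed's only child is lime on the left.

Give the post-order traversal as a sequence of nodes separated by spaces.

aster lime reed fig elm cedar pear teak daisy

Post-order visits the left subtree, then the right subtree, then the node.
At daisy: go left to cedar.
  At cedar: no left child.
  At cedar: go right to elm.
    At elm: go left to reed.
      At reed: go left to lime.
        At lime: no left child.
        At lime: go right to aster.
          aster is a leaf — visit aster.
        Visit lime.
      At reed: no right child.
      Visit reed.
    At elm: go right to fig.
      fig is a leaf — visit fig.
    Visit elm.
  Visit cedar.
At daisy: go right to teak.
  At teak: go left to pear.
    pear is a leaf — visit pear.
  At teak: no right child.
  Visit teak.
Visit daisy.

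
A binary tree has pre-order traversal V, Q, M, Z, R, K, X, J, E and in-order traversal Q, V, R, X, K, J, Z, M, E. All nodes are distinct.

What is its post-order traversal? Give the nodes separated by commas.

Q, X, J, K, R, Z, E, M, V

The first element of pre-order is the root; it splits in-order into left and right subtrees.
Root V: left subtree has 1 node {Q}, right has 7 {R, X, K, J, Z, M, E}.
  Root M: left subtree has 5 nodes {R, X, K, J, Z}, right has 1 {E}.
    Root Z: left subtree has 4 nodes {R, X, K, J}, right has 0 { }.
      Root R: left subtree has 0 nodes { }, right has 3 {X, K, J}.
        Root K: left subtree has 1 node {X}, right has 1 {J}.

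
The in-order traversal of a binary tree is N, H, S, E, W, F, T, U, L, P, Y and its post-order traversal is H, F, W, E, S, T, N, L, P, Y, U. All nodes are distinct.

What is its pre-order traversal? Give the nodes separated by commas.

U, N, T, S, H, E, W, F, Y, P, L

The last element of post-order is the root; it splits in-order into left and right subtrees.
Root U: left subtree has 7 nodes {N, H, S, E, W, F, T}, right has 3 {L, P, Y}.
  Root N: left subtree has 0 nodes { }, right has 6 {H, S, E, W, F, T}.
    Root T: left subtree has 5 nodes {H, S, E, W, F}, right has 0 { }.
      Root S: left subtree has 1 node {H}, right has 3 {E, W, F}.
        Root E: left subtree has 0 nodes { }, right has 2 {W, F}.
          Root W: left subtree has 0 nodes { }, right has 1 {F}.
  Root Y: left subtree has 2 nodes {L, P}, right has 0 { }.
    Root P: left subtree has 1 node {L}, right has 0 { }.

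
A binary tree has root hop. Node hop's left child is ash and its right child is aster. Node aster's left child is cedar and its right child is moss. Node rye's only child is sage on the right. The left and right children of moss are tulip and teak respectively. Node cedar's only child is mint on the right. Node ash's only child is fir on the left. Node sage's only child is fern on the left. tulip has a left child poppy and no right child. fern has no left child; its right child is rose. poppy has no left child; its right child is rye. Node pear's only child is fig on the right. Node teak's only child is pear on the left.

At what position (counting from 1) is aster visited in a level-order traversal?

Level-order visits nodes level by level from the root, left to right within each level.
Level 0: hop
Level 1: ash, aster
Level 2: fir, cedar, moss
Level 3: mint, tulip, teak
Level 4: poppy, pear
Level 5: rye, fig
Level 6: sage
Level 7: fern
Level 8: rose
Full level-order sequence: hop, ash, aster, fir, cedar, moss, mint, tulip, teak, poppy, pear, rye, fig, sage, fern, rose.

3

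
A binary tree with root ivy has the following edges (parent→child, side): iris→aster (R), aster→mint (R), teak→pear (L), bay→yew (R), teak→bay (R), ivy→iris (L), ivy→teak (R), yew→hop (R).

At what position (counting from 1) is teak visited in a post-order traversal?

8

Post-order visits the left subtree, then the right subtree, then the node.
At ivy: go left to iris.
  At iris: no left child.
  At iris: go right to aster.
    At aster: no left child.
    At aster: go right to mint.
      mint is a leaf — visit mint.
    Visit aster.
  Visit iris.
At ivy: go right to teak.
  At teak: go left to pear.
    pear is a leaf — visit pear.
  At teak: go right to bay.
    At bay: no left child.
    At bay: go right to yew.
      At yew: no left child.
      At yew: go right to hop.
        hop is a leaf — visit hop.
      Visit yew.
    Visit bay.
  Visit teak.
Visit ivy.
Full post-order sequence: mint, aster, iris, pear, hop, yew, bay, teak, ivy.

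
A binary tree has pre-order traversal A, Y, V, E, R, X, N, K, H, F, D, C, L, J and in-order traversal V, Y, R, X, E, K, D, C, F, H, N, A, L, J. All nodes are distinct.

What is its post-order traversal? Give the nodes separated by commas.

V, X, R, C, D, F, H, K, N, E, Y, J, L, A

The first element of pre-order is the root; it splits in-order into left and right subtrees.
Root A: left subtree has 11 nodes {V, Y, R, X, E, K, D, C, F, H, N}, right has 2 {L, J}.
  Root Y: left subtree has 1 node {V}, right has 9 {R, X, E, K, D, C, F, H, N}.
    Root E: left subtree has 2 nodes {R, X}, right has 6 {K, D, C, F, H, N}.
      Root R: left subtree has 0 nodes { }, right has 1 {X}.
      Root N: left subtree has 5 nodes {K, D, C, F, H}, right has 0 { }.
        Root K: left subtree has 0 nodes { }, right has 4 {D, C, F, H}.
          Root H: left subtree has 3 nodes {D, C, F}, right has 0 { }.
            Root F: left subtree has 2 nodes {D, C}, right has 0 { }.
              Root D: left subtree has 0 nodes { }, right has 1 {C}.
  Root L: left subtree has 0 nodes { }, right has 1 {J}.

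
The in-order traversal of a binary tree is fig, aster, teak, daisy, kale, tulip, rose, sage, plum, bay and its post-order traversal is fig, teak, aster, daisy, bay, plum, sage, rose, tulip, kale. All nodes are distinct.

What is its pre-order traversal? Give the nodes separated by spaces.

kale daisy aster fig teak tulip rose sage plum bay

The last element of post-order is the root; it splits in-order into left and right subtrees.
Root kale: left subtree has 4 nodes {fig, aster, teak, daisy}, right has 5 {tulip, rose, sage, plum, bay}.
  Root daisy: left subtree has 3 nodes {fig, aster, teak}, right has 0 { }.
    Root aster: left subtree has 1 node {fig}, right has 1 {teak}.
  Root tulip: left subtree has 0 nodes { }, right has 4 {rose, sage, plum, bay}.
    Root rose: left subtree has 0 nodes { }, right has 3 {sage, plum, bay}.
      Root sage: left subtree has 0 nodes { }, right has 2 {plum, bay}.
        Root plum: left subtree has 0 nodes { }, right has 1 {bay}.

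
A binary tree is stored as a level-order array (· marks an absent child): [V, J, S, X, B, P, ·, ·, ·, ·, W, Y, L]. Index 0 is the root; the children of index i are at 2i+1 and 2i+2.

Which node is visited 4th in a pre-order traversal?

B

Pre-order visits the node, then its left subtree, then its right subtree.
Visit V.
At V: go left to J.
  Visit J.
  At J: go left to X.
    X is a leaf — visit X.
  At J: go right to B.
    Visit B.
    At B: no left child.
    At B: go right to W.
      W is a leaf — visit W.
At V: go right to S.
  Visit S.
  At S: go left to P.
    Visit P.
    At P: go left to Y.
      Y is a leaf — visit Y.
    At P: go right to L.
      L is a leaf — visit L.
  At S: no right child.
Full pre-order sequence: V, J, X, B, W, S, P, Y, L.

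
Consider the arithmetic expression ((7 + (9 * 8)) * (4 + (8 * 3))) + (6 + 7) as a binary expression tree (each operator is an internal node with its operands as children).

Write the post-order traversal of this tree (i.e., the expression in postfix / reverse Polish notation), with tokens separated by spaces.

7 9 8 * + 4 8 3 * + * 6 7 + +

Post-order on an expression tree gives postfix notation: for each operator, emit left operand, right operand, then the operator.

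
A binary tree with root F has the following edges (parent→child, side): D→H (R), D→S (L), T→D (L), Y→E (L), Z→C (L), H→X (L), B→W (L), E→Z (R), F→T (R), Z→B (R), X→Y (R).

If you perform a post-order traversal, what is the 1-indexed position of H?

Post-order visits the left subtree, then the right subtree, then the node.
At F: no left child.
At F: go right to T.
  At T: go left to D.
    At D: go left to S.
      S is a leaf — visit S.
    At D: go right to H.
      At H: go left to X.
        At X: no left child.
        At X: go right to Y.
          At Y: go left to E.
            At E: no left child.
            At E: go right to Z.
              At Z: go left to C.
                C is a leaf — visit C.
              At Z: go right to B.
                At B: go left to W.
                  W is a leaf — visit W.
                At B: no right child.
                Visit B.
              Visit Z.
            Visit E.
          At Y: no right child.
          Visit Y.
        Visit X.
      At H: no right child.
      Visit H.
    Visit D.
  At T: no right child.
  Visit T.
Visit F.
Full post-order sequence: S, C, W, B, Z, E, Y, X, H, D, T, F.

9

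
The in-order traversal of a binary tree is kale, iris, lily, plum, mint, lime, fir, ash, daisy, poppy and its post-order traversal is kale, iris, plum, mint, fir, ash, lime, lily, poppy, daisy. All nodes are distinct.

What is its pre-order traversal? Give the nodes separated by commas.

daisy, lily, iris, kale, lime, mint, plum, ash, fir, poppy

The last element of post-order is the root; it splits in-order into left and right subtrees.
Root daisy: left subtree has 8 nodes {kale, iris, lily, plum, mint, lime, fir, ash}, right has 1 {poppy}.
  Root lily: left subtree has 2 nodes {kale, iris}, right has 5 {plum, mint, lime, fir, ash}.
    Root iris: left subtree has 1 node {kale}, right has 0 { }.
    Root lime: left subtree has 2 nodes {plum, mint}, right has 2 {fir, ash}.
      Root mint: left subtree has 1 node {plum}, right has 0 { }.
      Root ash: left subtree has 1 node {fir}, right has 0 { }.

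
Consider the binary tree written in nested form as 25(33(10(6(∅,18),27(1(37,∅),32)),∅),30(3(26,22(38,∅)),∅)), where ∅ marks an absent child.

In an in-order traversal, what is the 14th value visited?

In-order visits the left subtree, then the node, then the right subtree.
At 25: go left to 33.
  At 33: go left to 10.
    At 10: go left to 6.
      At 6: no left child.
      Visit 6.
      At 6: go right to 18.
        18 is a leaf — visit 18.
    Visit 10.
    At 10: go right to 27.
      At 27: go left to 1.
        At 1: go left to 37.
          37 is a leaf — visit 37.
        Visit 1.
        At 1: no right child.
      Visit 27.
      At 27: go right to 32.
        32 is a leaf — visit 32.
  Visit 33.
  At 33: no right child.
Visit 25.
At 25: go right to 30.
  At 30: go left to 3.
    At 3: go left to 26.
      26 is a leaf — visit 26.
    Visit 3.
    At 3: go right to 22.
      At 22: go left to 38.
        38 is a leaf — visit 38.
      Visit 22.
      At 22: no right child.
  Visit 30.
  At 30: no right child.
Full in-order sequence: 6, 18, 10, 37, 1, 27, 32, 33, 25, 26, 3, 38, 22, 30.

30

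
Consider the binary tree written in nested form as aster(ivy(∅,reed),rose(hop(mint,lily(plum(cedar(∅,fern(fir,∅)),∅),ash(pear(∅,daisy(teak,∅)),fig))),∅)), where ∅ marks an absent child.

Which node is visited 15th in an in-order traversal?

fig

In-order visits the left subtree, then the node, then the right subtree.
At aster: go left to ivy.
  At ivy: no left child.
  Visit ivy.
  At ivy: go right to reed.
    reed is a leaf — visit reed.
Visit aster.
At aster: go right to rose.
  At rose: go left to hop.
    At hop: go left to mint.
      mint is a leaf — visit mint.
    Visit hop.
    At hop: go right to lily.
      At lily: go left to plum.
        At plum: go left to cedar.
          At cedar: no left child.
          Visit cedar.
          At cedar: go right to fern.
            At fern: go left to fir.
              fir is a leaf — visit fir.
            Visit fern.
            At fern: no right child.
        Visit plum.
        At plum: no right child.
      Visit lily.
      At lily: go right to ash.
        At ash: go left to pear.
          At pear: no left child.
          Visit pear.
          At pear: go right to daisy.
            At daisy: go left to teak.
              teak is a leaf — visit teak.
            Visit daisy.
            At daisy: no right child.
        Visit ash.
        At ash: go right to fig.
          fig is a leaf — visit fig.
  Visit rose.
  At rose: no right child.
Full in-order sequence: ivy, reed, aster, mint, hop, cedar, fir, fern, plum, lily, pear, teak, daisy, ash, fig, rose.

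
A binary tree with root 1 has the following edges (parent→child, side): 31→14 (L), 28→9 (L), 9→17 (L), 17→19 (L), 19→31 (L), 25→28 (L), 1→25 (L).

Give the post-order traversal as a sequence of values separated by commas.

Post-order visits the left subtree, then the right subtree, then the node.
At 1: go left to 25.
  At 25: go left to 28.
    At 28: go left to 9.
      At 9: go left to 17.
        At 17: go left to 19.
          At 19: go left to 31.
            At 31: go left to 14.
              14 is a leaf — visit 14.
            At 31: no right child.
            Visit 31.
          At 19: no right child.
          Visit 19.
        At 17: no right child.
        Visit 17.
      At 9: no right child.
      Visit 9.
    At 28: no right child.
    Visit 28.
  At 25: no right child.
  Visit 25.
At 1: no right child.
Visit 1.

14, 31, 19, 17, 9, 28, 25, 1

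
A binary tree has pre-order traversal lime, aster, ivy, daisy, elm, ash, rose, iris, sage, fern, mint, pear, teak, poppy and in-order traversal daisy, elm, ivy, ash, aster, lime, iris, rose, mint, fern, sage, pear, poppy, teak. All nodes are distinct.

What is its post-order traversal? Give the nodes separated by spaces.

The first element of pre-order is the root; it splits in-order into left and right subtrees.
Root lime: left subtree has 5 nodes {daisy, elm, ivy, ash, aster}, right has 8 {iris, rose, mint, fern, sage, pear, poppy, teak}.
  Root aster: left subtree has 4 nodes {daisy, elm, ivy, ash}, right has 0 { }.
    Root ivy: left subtree has 2 nodes {daisy, elm}, right has 1 {ash}.
      Root daisy: left subtree has 0 nodes { }, right has 1 {elm}.
  Root rose: left subtree has 1 node {iris}, right has 6 {mint, fern, sage, pear, poppy, teak}.
    Root sage: left subtree has 2 nodes {mint, fern}, right has 3 {pear, poppy, teak}.
      Root fern: left subtree has 1 node {mint}, right has 0 { }.
      Root pear: left subtree has 0 nodes { }, right has 2 {poppy, teak}.
        Root teak: left subtree has 1 node {poppy}, right has 0 { }.

elm daisy ash ivy aster iris mint fern poppy teak pear sage rose lime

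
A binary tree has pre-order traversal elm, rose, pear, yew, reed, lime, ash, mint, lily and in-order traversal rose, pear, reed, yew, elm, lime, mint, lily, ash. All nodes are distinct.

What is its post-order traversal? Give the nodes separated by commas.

The first element of pre-order is the root; it splits in-order into left and right subtrees.
Root elm: left subtree has 4 nodes {rose, pear, reed, yew}, right has 4 {lime, mint, lily, ash}.
  Root rose: left subtree has 0 nodes { }, right has 3 {pear, reed, yew}.
    Root pear: left subtree has 0 nodes { }, right has 2 {reed, yew}.
      Root yew: left subtree has 1 node {reed}, right has 0 { }.
  Root lime: left subtree has 0 nodes { }, right has 3 {mint, lily, ash}.
    Root ash: left subtree has 2 nodes {mint, lily}, right has 0 { }.
      Root mint: left subtree has 0 nodes { }, right has 1 {lily}.

reed, yew, pear, rose, lily, mint, ash, lime, elm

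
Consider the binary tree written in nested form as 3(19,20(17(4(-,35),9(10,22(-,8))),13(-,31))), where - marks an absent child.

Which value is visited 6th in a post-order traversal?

22

Post-order visits the left subtree, then the right subtree, then the node.
At 3: go left to 19.
  19 is a leaf — visit 19.
At 3: go right to 20.
  At 20: go left to 17.
    At 17: go left to 4.
      At 4: no left child.
      At 4: go right to 35.
        35 is a leaf — visit 35.
      Visit 4.
    At 17: go right to 9.
      At 9: go left to 10.
        10 is a leaf — visit 10.
      At 9: go right to 22.
        At 22: no left child.
        At 22: go right to 8.
          8 is a leaf — visit 8.
        Visit 22.
      Visit 9.
    Visit 17.
  At 20: go right to 13.
    At 13: no left child.
    At 13: go right to 31.
      31 is a leaf — visit 31.
    Visit 13.
  Visit 20.
Visit 3.
Full post-order sequence: 19, 35, 4, 10, 8, 22, 9, 17, 31, 13, 20, 3.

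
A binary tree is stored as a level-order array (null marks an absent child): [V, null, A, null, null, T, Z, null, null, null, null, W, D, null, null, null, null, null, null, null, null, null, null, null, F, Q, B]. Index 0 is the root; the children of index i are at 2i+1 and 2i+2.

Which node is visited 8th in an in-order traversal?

In-order visits the left subtree, then the node, then the right subtree.
At V: no left child.
Visit V.
At V: go right to A.
  At A: go left to T.
    At T: go left to W.
      At W: no left child.
      Visit W.
      At W: go right to F.
        F is a leaf — visit F.
    Visit T.
    At T: go right to D.
      At D: go left to Q.
        Q is a leaf — visit Q.
      Visit D.
      At D: go right to B.
        B is a leaf — visit B.
  Visit A.
  At A: go right to Z.
    Z is a leaf — visit Z.
Full in-order sequence: V, W, F, T, Q, D, B, A, Z.

A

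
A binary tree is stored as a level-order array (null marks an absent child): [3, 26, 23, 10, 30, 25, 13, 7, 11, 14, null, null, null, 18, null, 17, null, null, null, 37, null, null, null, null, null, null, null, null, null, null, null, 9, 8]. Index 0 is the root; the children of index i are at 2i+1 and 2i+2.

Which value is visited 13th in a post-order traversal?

13

Post-order visits the left subtree, then the right subtree, then the node.
At 3: go left to 26.
  At 26: go left to 10.
    At 10: go left to 7.
      At 7: go left to 17.
        At 17: go left to 9.
          9 is a leaf — visit 9.
        At 17: go right to 8.
          8 is a leaf — visit 8.
        Visit 17.
      At 7: no right child.
      Visit 7.
    At 10: go right to 11.
      11 is a leaf — visit 11.
    Visit 10.
  At 26: go right to 30.
    At 30: go left to 14.
      At 14: go left to 37.
        37 is a leaf — visit 37.
      At 14: no right child.
      Visit 14.
    At 30: no right child.
    Visit 30.
  Visit 26.
At 3: go right to 23.
  At 23: go left to 25.
    25 is a leaf — visit 25.
  At 23: go right to 13.
    At 13: go left to 18.
      18 is a leaf — visit 18.
    At 13: no right child.
    Visit 13.
  Visit 23.
Visit 3.
Full post-order sequence: 9, 8, 17, 7, 11, 10, 37, 14, 30, 26, 25, 18, 13, 23, 3.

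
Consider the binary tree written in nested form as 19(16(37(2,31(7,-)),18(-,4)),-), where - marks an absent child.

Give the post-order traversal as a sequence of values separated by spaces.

Post-order visits the left subtree, then the right subtree, then the node.
At 19: go left to 16.
  At 16: go left to 37.
    At 37: go left to 2.
      2 is a leaf — visit 2.
    At 37: go right to 31.
      At 31: go left to 7.
        7 is a leaf — visit 7.
      At 31: no right child.
      Visit 31.
    Visit 37.
  At 16: go right to 18.
    At 18: no left child.
    At 18: go right to 4.
      4 is a leaf — visit 4.
    Visit 18.
  Visit 16.
At 19: no right child.
Visit 19.

2 7 31 37 4 18 16 19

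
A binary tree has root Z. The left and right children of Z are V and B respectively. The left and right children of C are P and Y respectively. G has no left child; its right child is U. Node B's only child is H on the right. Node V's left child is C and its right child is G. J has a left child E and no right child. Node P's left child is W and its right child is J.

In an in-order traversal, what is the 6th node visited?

In-order visits the left subtree, then the node, then the right subtree.
At Z: go left to V.
  At V: go left to C.
    At C: go left to P.
      At P: go left to W.
        W is a leaf — visit W.
      Visit P.
      At P: go right to J.
        At J: go left to E.
          E is a leaf — visit E.
        Visit J.
        At J: no right child.
    Visit C.
    At C: go right to Y.
      Y is a leaf — visit Y.
  Visit V.
  At V: go right to G.
    At G: no left child.
    Visit G.
    At G: go right to U.
      U is a leaf — visit U.
Visit Z.
At Z: go right to B.
  At B: no left child.
  Visit B.
  At B: go right to H.
    H is a leaf — visit H.
Full in-order sequence: W, P, E, J, C, Y, V, G, U, Z, B, H.

Y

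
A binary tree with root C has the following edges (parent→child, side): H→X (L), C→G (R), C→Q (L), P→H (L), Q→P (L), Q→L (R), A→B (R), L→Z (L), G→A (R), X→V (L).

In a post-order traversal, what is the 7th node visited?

Post-order visits the left subtree, then the right subtree, then the node.
At C: go left to Q.
  At Q: go left to P.
    At P: go left to H.
      At H: go left to X.
        At X: go left to V.
          V is a leaf — visit V.
        At X: no right child.
        Visit X.
      At H: no right child.
      Visit H.
    At P: no right child.
    Visit P.
  At Q: go right to L.
    At L: go left to Z.
      Z is a leaf — visit Z.
    At L: no right child.
    Visit L.
  Visit Q.
At C: go right to G.
  At G: no left child.
  At G: go right to A.
    At A: no left child.
    At A: go right to B.
      B is a leaf — visit B.
    Visit A.
  Visit G.
Visit C.
Full post-order sequence: V, X, H, P, Z, L, Q, B, A, G, C.

Q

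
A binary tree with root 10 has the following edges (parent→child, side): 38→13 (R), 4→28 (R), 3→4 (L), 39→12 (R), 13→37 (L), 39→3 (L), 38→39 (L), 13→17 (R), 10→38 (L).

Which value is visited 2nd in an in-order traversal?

28

In-order visits the left subtree, then the node, then the right subtree.
At 10: go left to 38.
  At 38: go left to 39.
    At 39: go left to 3.
      At 3: go left to 4.
        At 4: no left child.
        Visit 4.
        At 4: go right to 28.
          28 is a leaf — visit 28.
      Visit 3.
      At 3: no right child.
    Visit 39.
    At 39: go right to 12.
      12 is a leaf — visit 12.
  Visit 38.
  At 38: go right to 13.
    At 13: go left to 37.
      37 is a leaf — visit 37.
    Visit 13.
    At 13: go right to 17.
      17 is a leaf — visit 17.
Visit 10.
At 10: no right child.
Full in-order sequence: 4, 28, 3, 39, 12, 38, 37, 13, 17, 10.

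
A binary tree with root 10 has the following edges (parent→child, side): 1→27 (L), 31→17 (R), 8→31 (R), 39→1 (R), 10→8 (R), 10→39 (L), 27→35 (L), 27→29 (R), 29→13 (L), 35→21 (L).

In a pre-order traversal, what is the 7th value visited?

Pre-order visits the node, then its left subtree, then its right subtree.
Visit 10.
At 10: go left to 39.
  Visit 39.
  At 39: no left child.
  At 39: go right to 1.
    Visit 1.
    At 1: go left to 27.
      Visit 27.
      At 27: go left to 35.
        Visit 35.
        At 35: go left to 21.
          21 is a leaf — visit 21.
        At 35: no right child.
      At 27: go right to 29.
        Visit 29.
        At 29: go left to 13.
          13 is a leaf — visit 13.
        At 29: no right child.
    At 1: no right child.
At 10: go right to 8.
  Visit 8.
  At 8: no left child.
  At 8: go right to 31.
    Visit 31.
    At 31: no left child.
    At 31: go right to 17.
      17 is a leaf — visit 17.
Full pre-order sequence: 10, 39, 1, 27, 35, 21, 29, 13, 8, 31, 17.

29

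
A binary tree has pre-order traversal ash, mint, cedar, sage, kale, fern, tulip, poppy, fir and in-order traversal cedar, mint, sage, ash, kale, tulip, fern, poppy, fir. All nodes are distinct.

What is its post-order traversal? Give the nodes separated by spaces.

cedar sage mint tulip fir poppy fern kale ash

The first element of pre-order is the root; it splits in-order into left and right subtrees.
Root ash: left subtree has 3 nodes {cedar, mint, sage}, right has 5 {kale, tulip, fern, poppy, fir}.
  Root mint: left subtree has 1 node {cedar}, right has 1 {sage}.
  Root kale: left subtree has 0 nodes { }, right has 4 {tulip, fern, poppy, fir}.
    Root fern: left subtree has 1 node {tulip}, right has 2 {poppy, fir}.
      Root poppy: left subtree has 0 nodes { }, right has 1 {fir}.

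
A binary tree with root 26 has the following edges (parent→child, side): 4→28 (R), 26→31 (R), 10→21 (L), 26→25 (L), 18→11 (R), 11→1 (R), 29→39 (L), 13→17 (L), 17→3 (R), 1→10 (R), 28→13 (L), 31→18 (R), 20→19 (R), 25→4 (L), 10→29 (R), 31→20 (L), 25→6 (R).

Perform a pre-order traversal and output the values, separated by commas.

26, 25, 4, 28, 13, 17, 3, 6, 31, 20, 19, 18, 11, 1, 10, 21, 29, 39

Pre-order visits the node, then its left subtree, then its right subtree.
Visit 26.
At 26: go left to 25.
  Visit 25.
  At 25: go left to 4.
    Visit 4.
    At 4: no left child.
    At 4: go right to 28.
      Visit 28.
      At 28: go left to 13.
        Visit 13.
        At 13: go left to 17.
          Visit 17.
          At 17: no left child.
          At 17: go right to 3.
            3 is a leaf — visit 3.
        At 13: no right child.
      At 28: no right child.
  At 25: go right to 6.
    6 is a leaf — visit 6.
At 26: go right to 31.
  Visit 31.
  At 31: go left to 20.
    Visit 20.
    At 20: no left child.
    At 20: go right to 19.
      19 is a leaf — visit 19.
  At 31: go right to 18.
    Visit 18.
    At 18: no left child.
    At 18: go right to 11.
      Visit 11.
      At 11: no left child.
      At 11: go right to 1.
        Visit 1.
        At 1: no left child.
        At 1: go right to 10.
          Visit 10.
          At 10: go left to 21.
            21 is a leaf — visit 21.
          At 10: go right to 29.
            Visit 29.
            At 29: go left to 39.
              39 is a leaf — visit 39.
            At 29: no right child.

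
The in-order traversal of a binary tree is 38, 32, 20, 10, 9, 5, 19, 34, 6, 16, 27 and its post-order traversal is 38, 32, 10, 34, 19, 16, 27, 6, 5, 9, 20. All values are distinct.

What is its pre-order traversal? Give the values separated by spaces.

20 32 38 9 10 5 6 19 34 27 16

The last element of post-order is the root; it splits in-order into left and right subtrees.
Root 20: left subtree has 2 nodes {38, 32}, right has 8 {10, 9, 5, 19, 34, 6, 16, 27}.
  Root 32: left subtree has 1 node {38}, right has 0 { }.
  Root 9: left subtree has 1 node {10}, right has 6 {5, 19, 34, 6, 16, 27}.
    Root 5: left subtree has 0 nodes { }, right has 5 {19, 34, 6, 16, 27}.
      Root 6: left subtree has 2 nodes {19, 34}, right has 2 {16, 27}.
        Root 19: left subtree has 0 nodes { }, right has 1 {34}.
        Root 27: left subtree has 1 node {16}, right has 0 { }.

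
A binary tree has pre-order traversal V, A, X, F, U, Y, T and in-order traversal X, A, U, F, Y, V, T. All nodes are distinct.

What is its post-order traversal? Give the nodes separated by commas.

The first element of pre-order is the root; it splits in-order into left and right subtrees.
Root V: left subtree has 5 nodes {X, A, U, F, Y}, right has 1 {T}.
  Root A: left subtree has 1 node {X}, right has 3 {U, F, Y}.
    Root F: left subtree has 1 node {U}, right has 1 {Y}.

X, U, Y, F, A, T, V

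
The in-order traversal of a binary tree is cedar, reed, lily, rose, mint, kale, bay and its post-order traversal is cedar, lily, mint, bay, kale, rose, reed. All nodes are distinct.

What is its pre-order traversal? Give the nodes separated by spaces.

The last element of post-order is the root; it splits in-order into left and right subtrees.
Root reed: left subtree has 1 node {cedar}, right has 5 {lily, rose, mint, kale, bay}.
  Root rose: left subtree has 1 node {lily}, right has 3 {mint, kale, bay}.
    Root kale: left subtree has 1 node {mint}, right has 1 {bay}.

reed cedar rose lily kale mint bay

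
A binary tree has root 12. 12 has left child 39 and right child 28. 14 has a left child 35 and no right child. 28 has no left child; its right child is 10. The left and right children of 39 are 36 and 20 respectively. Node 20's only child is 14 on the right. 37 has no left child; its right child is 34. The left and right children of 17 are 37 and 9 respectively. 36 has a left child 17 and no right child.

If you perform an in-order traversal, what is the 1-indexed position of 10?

In-order visits the left subtree, then the node, then the right subtree.
At 12: go left to 39.
  At 39: go left to 36.
    At 36: go left to 17.
      At 17: go left to 37.
        At 37: no left child.
        Visit 37.
        At 37: go right to 34.
          34 is a leaf — visit 34.
      Visit 17.
      At 17: go right to 9.
        9 is a leaf — visit 9.
    Visit 36.
    At 36: no right child.
  Visit 39.
  At 39: go right to 20.
    At 20: no left child.
    Visit 20.
    At 20: go right to 14.
      At 14: go left to 35.
        35 is a leaf — visit 35.
      Visit 14.
      At 14: no right child.
Visit 12.
At 12: go right to 28.
  At 28: no left child.
  Visit 28.
  At 28: go right to 10.
    10 is a leaf — visit 10.
Full in-order sequence: 37, 34, 17, 9, 36, 39, 20, 35, 14, 12, 28, 10.

12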